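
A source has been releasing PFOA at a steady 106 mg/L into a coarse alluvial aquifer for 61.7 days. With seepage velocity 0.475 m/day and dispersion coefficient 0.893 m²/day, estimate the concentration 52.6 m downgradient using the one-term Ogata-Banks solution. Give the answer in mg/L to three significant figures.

For a continuous step input, C/C₀ ≈ ½·erfc((x−vt)/(2√(Dt))).
vt = 0.475 × 61.7 = 29.3075 m and 2√(Dt) = 2√(0.893 × 61.7) = 14.85 m.
Argument (x−vt)/(2√(Dt)) = (52.6 − 29.3075)/14.85 = 1.569; ½·erfc(1.569) = 0.01325.
C = 106 × 0.01325 = 1.40 mg/L.

1.40 mg/L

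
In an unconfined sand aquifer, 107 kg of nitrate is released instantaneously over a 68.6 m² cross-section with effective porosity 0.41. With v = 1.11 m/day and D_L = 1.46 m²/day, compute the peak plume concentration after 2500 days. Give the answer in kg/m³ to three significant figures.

0.0178 kg/m³

The peak of an instantaneous 1D plume sits at x = vt; there the Gaussian factor is 1 and C_max = M/(n_e·A·√(4πDt)), where n_e·A is the pore area the mass is dissolved in.
√(4πDt) = √(4π × 1.46 × 2500) = 214.2 m, so C_max = 107/(0.41 × 68.6 × 214.2) = 0.0178 kg/m³.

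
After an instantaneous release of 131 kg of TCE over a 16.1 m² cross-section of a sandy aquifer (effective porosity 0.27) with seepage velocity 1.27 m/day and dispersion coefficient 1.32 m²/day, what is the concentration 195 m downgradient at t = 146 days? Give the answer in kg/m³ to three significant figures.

0.544 kg/m³

For an instantaneous plane source, C(x,t) = M/(n_e·A·√(4πDt)) · exp(−(x−vt)²/(4Dt)), with n_e·A the pore (flow) area.
Plume center vt = 1.27 × 146 = 185.42 m, so the well at 195 m is 9.58 m downgradient of the peak.
√(4πDt) = 49.21 m, giving peak height M/(n_e·A·√(4πDt)) = 131/(0.27 × 16.1 × 49.21) = 0.6124 kg/m³.
(x−vt)²/(4Dt) = (9.58)²/(4 × 1.32 × 146) = 0.1191; exp(−0.1191) = 0.8877.
C = 0.6124 × 0.8877 = 0.544 kg/m³.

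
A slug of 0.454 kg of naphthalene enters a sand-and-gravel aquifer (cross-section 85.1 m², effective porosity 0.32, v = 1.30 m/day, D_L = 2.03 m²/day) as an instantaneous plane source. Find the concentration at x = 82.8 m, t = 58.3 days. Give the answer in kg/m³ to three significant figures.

0.000390 kg/m³

For an instantaneous plane source, C(x,t) = M/(n_e·A·√(4πDt)) · exp(−(x−vt)²/(4Dt)), with n_e·A the pore (flow) area.
Plume center vt = 1.30 × 58.3 = 75.79 m, so the well at 82.8 m is 7.01 m downgradient of the peak.
√(4πDt) = 38.56 m, giving peak height M/(n_e·A·√(4πDt)) = 0.454/(0.32 × 85.1 × 38.56) = 0.0004324 kg/m³.
(x−vt)²/(4Dt) = (7.01)²/(4 × 2.03 × 58.3) = 0.1038; exp(−0.1038) = 0.9014.
C = 0.0004324 × 0.9014 = 0.000390 kg/m³.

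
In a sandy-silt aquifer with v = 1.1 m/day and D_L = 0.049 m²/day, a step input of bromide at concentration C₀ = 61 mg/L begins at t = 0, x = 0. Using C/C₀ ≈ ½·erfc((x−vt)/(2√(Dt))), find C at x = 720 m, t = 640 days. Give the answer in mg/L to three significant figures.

1.32 mg/L

For a continuous step input, C/C₀ ≈ ½·erfc((x−vt)/(2√(Dt))).
vt = 1.1 × 640 = 704 m and 2√(Dt) = 2√(0.049 × 640) = 11.20 m.
Argument (x−vt)/(2√(Dt)) = (720 − 704)/11.20 = 1.429; ½·erfc(1.429) = 0.02164.
C = 61 × 0.02164 = 1.32 mg/L.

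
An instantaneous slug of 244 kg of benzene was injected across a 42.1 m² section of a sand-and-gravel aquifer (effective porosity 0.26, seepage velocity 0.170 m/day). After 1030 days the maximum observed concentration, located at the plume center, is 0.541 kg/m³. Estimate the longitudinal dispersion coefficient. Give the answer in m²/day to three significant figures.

0.131 m²/day

At the plume center C_max = M/(n_e·A·√(4πDt)), so D = M²/(4πt·(n_e·A·C_max)²).
n_e·A·C_max = 0.26 × 42.1 × 0.541 = 5.922 kg/m.
D = 244²/(4π × 1030 × 5.922²) = 0.131 m²/day.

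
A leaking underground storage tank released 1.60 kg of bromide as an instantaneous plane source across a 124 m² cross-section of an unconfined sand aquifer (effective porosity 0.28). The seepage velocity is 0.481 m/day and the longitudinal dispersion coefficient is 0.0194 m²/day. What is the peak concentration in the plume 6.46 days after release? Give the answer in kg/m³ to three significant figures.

0.0367 kg/m³

The peak of an instantaneous 1D plume sits at x = vt; there the Gaussian factor is 1 and C_max = M/(n_e·A·√(4πDt)), where n_e·A is the pore area the mass is dissolved in.
√(4πDt) = √(4π × 0.0194 × 6.46) = 1.255 m, so C_max = 1.60/(0.28 × 124 × 1.255) = 0.0367 kg/m³.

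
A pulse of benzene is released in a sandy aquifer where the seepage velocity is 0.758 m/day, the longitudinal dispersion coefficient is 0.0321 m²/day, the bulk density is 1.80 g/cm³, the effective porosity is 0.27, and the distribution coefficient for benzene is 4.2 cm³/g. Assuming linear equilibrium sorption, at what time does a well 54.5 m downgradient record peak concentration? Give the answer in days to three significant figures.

2080 days

Retardation factor R = 1 + ρ_b·K_d/n = 1 + 1.80 × 4.2/0.27 = 29.00.
Sorption retards both mechanisms: v_R = v/R = 0.02614 m/day, D_R = D/R = 0.001107 m²/day.
Peak time from v_R²t² + 2D_R t − x² = 0: t = (√(D_R² + v_R²x²) − D_R)/v_R².
√(D_R² + v_R²x²) = √(0.001107² + 0.02614² × 54.5²) = 1.425; v_R² = 0.0006833.
t = (1.425 − 0.001107)/0.0006833 = 2080 days.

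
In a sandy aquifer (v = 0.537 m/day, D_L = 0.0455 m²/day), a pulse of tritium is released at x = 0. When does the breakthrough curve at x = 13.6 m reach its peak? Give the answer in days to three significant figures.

For the 1D instantaneous-source solution, setting ∂C/∂t = 0 at fixed x gives v²t² + 2Dt − x² = 0, so t = (√(D² + v²x²) − D)/v².
√(D² + v²x²) = √(0.0455² + 0.537² × 13.6²) = 7.303; v² = 0.288369.
t = (7.303 − 0.0455)/0.288369 = 25.2 days (vs. the pure-advection estimate x/v = 25.3 d).

25.2 days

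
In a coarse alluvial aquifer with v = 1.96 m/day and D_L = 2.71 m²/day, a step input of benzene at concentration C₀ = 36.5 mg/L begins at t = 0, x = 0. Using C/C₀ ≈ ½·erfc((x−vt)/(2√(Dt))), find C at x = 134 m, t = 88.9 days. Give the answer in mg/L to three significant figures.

For a continuous step input, C/C₀ ≈ ½·erfc((x−vt)/(2√(Dt))).
vt = 1.96 × 88.9 = 174.244 m and 2√(Dt) = 2√(2.71 × 88.9) = 31.04 m.
Argument (x−vt)/(2√(Dt)) = (134 − 174.244)/31.04 = -1.297; ½·erfc(-1.297) = 0.9667.
C = 36.5 × 0.9667 = 35.3 mg/L.

35.3 mg/L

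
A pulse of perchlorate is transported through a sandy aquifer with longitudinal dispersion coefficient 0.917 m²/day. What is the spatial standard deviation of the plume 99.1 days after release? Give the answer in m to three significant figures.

Dispersive spreading gives a Gaussian with σ² = 2Dt; advection only shifts the center.
σ = √(2 × 0.917 × 99.1) = 13.5 m.

13.5 m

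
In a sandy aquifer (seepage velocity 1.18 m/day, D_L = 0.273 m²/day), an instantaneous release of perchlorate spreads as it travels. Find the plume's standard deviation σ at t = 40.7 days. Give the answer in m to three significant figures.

Dispersive spreading gives a Gaussian with σ² = 2Dt; advection only shifts the center.
σ = √(2 × 0.273 × 40.7) = 4.71 m.

4.71 m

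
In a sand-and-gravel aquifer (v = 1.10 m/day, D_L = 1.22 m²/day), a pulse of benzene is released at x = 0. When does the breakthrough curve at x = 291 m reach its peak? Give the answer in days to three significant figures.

For the 1D instantaneous-source solution, setting ∂C/∂t = 0 at fixed x gives v²t² + 2Dt − x² = 0, so t = (√(D² + v²x²) − D)/v².
√(D² + v²x²) = √(1.22² + 1.10² × 291²) = 320.1; v² = 1.21.
t = (320.1 − 1.22)/1.21 = 264 days (vs. the pure-advection estimate x/v = 265 d).

264 days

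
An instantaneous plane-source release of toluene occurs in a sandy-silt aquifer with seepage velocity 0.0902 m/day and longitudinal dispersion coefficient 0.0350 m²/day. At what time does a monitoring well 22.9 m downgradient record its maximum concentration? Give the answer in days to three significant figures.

For the 1D instantaneous-source solution, setting ∂C/∂t = 0 at fixed x gives v²t² + 2Dt − x² = 0, so t = (√(D² + v²x²) − D)/v².
√(D² + v²x²) = √(0.0350² + 0.0902² × 22.9²) = 2.066; v² = 0.00813604.
t = (2.066 − 0.0350)/0.00813604 = 250 days (vs. the pure-advection estimate x/v = 254 d).

250 days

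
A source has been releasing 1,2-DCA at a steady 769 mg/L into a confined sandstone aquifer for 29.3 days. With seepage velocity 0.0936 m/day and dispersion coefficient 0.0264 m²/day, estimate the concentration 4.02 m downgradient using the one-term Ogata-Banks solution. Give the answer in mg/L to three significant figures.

For a continuous step input, C/C₀ ≈ ½·erfc((x−vt)/(2√(Dt))).
vt = 0.0936 × 29.3 = 2.74248 m and 2√(Dt) = 2√(0.0264 × 29.3) = 1.759 m.
Argument (x−vt)/(2√(Dt)) = (4.02 − 2.74248)/1.759 = 0.7263; ½·erfc(0.7263) = 0.1522.
C = 769 × 0.1522 = 117 mg/L.

117 mg/L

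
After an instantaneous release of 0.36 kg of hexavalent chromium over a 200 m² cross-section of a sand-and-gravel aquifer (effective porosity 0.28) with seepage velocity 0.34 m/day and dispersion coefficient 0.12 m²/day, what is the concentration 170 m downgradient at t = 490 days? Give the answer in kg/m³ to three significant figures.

0.000225 kg/m³

For an instantaneous plane source, C(x,t) = M/(n_e·A·√(4πDt)) · exp(−(x−vt)²/(4Dt)), with n_e·A the pore (flow) area.
Plume center vt = 0.34 × 490 = 166.6 m, so the well at 170 m is 3.4 m downgradient of the peak.
√(4πDt) = 27.18 m, giving peak height M/(n_e·A·√(4πDt)) = 0.36/(0.28 × 200 × 27.18) = 0.0002365 kg/m³.
(x−vt)²/(4Dt) = (3.4)²/(4 × 0.12 × 490) = 0.04915; exp(−0.04915) = 0.9520.
C = 0.0002365 × 0.9520 = 0.000225 kg/m³.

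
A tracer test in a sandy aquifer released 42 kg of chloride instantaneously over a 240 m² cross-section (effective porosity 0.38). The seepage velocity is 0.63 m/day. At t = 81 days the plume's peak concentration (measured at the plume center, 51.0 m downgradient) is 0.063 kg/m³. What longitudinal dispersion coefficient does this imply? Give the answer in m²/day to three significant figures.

0.0525 m²/day

At the plume center C_max = M/(n_e·A·√(4πDt)), so D = M²/(4πt·(n_e·A·C_max)²).
n_e·A·C_max = 0.38 × 240 × 0.063 = 5.746 kg/m.
D = 42²/(4π × 81 × 5.746²) = 0.0525 m²/day.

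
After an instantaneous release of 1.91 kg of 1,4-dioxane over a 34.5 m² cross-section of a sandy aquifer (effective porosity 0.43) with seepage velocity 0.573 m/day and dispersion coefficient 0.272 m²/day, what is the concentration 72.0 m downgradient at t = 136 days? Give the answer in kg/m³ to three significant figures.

For an instantaneous plane source, C(x,t) = M/(n_e·A·√(4πDt)) · exp(−(x−vt)²/(4Dt)), with n_e·A the pore (flow) area.
Plume center vt = 0.573 × 136 = 77.928 m, so the well at 72.0 m is 5.928 m upgradient of the peak.
√(4πDt) = 21.56 m, giving peak height M/(n_e·A·√(4πDt)) = 1.91/(0.43 × 34.5 × 21.56) = 0.005972 kg/m³.
(x−vt)²/(4Dt) = (-5.928)²/(4 × 0.272 × 136) = 0.2375; exp(−0.2375) = 0.7886.
C = 0.005972 × 0.7886 = 0.00471 kg/m³.

0.00471 kg/m³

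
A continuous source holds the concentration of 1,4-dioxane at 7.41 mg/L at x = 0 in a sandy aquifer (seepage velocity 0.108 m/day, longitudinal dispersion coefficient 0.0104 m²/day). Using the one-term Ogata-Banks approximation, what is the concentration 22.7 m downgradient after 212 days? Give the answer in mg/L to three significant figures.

For a continuous step input, C/C₀ ≈ ½·erfc((x−vt)/(2√(Dt))).
vt = 0.108 × 212 = 22.896 m and 2√(Dt) = 2√(0.0104 × 212) = 2.970 m.
Argument (x−vt)/(2√(Dt)) = (22.7 − 22.896)/2.970 = -0.06599; ½·erfc(-0.06599) = 0.5372.
C = 7.41 × 0.5372 = 3.98 mg/L.

3.98 mg/L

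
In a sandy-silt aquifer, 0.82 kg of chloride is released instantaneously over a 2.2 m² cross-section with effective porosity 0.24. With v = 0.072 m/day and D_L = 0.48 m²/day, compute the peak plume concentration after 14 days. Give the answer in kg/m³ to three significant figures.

The peak of an instantaneous 1D plume sits at x = vt; there the Gaussian factor is 1 and C_max = M/(n_e·A·√(4πDt)), where n_e·A is the pore area the mass is dissolved in.
√(4πDt) = √(4π × 0.48 × 14) = 9.189 m, so C_max = 0.82/(0.24 × 2.2 × 9.189) = 0.169 kg/m³.

0.169 kg/m³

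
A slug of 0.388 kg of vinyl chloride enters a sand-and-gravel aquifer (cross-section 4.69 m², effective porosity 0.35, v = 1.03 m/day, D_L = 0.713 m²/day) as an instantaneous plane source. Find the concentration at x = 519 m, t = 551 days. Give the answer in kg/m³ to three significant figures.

0.000752 kg/m³

For an instantaneous plane source, C(x,t) = M/(n_e·A·√(4πDt)) · exp(−(x−vt)²/(4Dt)), with n_e·A the pore (flow) area.
Plume center vt = 1.03 × 551 = 567.53 m, so the well at 519 m is 48.53 m upgradient of the peak.
√(4πDt) = 70.26 m, giving peak height M/(n_e·A·√(4πDt)) = 0.388/(0.35 × 4.69 × 70.26) = 0.003364 kg/m³.
(x−vt)²/(4Dt) = (-48.53)²/(4 × 0.713 × 551) = 1.499; exp(−1.499) = 0.2234.
C = 0.003364 × 0.2234 = 0.000752 kg/m³.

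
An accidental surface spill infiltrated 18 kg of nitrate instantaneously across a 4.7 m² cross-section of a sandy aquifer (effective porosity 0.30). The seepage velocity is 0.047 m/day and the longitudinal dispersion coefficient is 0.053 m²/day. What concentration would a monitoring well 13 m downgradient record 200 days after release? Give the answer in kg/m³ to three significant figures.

0.815 kg/m³

For an instantaneous plane source, C(x,t) = M/(n_e·A·√(4πDt)) · exp(−(x−vt)²/(4Dt)), with n_e·A the pore (flow) area.
Plume center vt = 0.047 × 200 = 9.4 m, so the well at 13 m is 3.6 m downgradient of the peak.
√(4πDt) = 11.54 m, giving peak height M/(n_e·A·√(4πDt)) = 18/(0.30 × 4.7 × 11.54) = 1.106 kg/m³.
(x−vt)²/(4Dt) = (3.6)²/(4 × 0.053 × 200) = 0.3057; exp(−0.3057) = 0.7366.
C = 1.106 × 0.7366 = 0.815 kg/m³.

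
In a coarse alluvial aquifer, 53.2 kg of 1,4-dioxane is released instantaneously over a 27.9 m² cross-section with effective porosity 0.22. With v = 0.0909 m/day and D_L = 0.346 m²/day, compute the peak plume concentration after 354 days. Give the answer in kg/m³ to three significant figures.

The peak of an instantaneous 1D plume sits at x = vt; there the Gaussian factor is 1 and C_max = M/(n_e·A·√(4πDt)), where n_e·A is the pore area the mass is dissolved in.
√(4πDt) = √(4π × 0.346 × 354) = 39.23 m, so C_max = 53.2/(0.22 × 27.9 × 39.23) = 0.221 kg/m³.

0.221 kg/m³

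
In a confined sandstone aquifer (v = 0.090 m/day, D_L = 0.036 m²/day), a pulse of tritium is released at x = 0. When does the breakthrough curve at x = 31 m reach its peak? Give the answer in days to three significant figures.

For the 1D instantaneous-source solution, setting ∂C/∂t = 0 at fixed x gives v²t² + 2Dt − x² = 0, so t = (√(D² + v²x²) − D)/v².
√(D² + v²x²) = √(0.036² + 0.090² × 31²) = 2.790; v² = 0.0081.
t = (2.790 − 0.036)/0.0081 = 340 days (vs. the pure-advection estimate x/v = 344 d).

340 days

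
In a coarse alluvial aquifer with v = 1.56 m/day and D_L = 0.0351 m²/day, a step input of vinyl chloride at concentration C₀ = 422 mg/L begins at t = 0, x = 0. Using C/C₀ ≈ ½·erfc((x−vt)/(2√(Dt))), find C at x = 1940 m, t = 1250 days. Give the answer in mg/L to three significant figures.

For a continuous step input, C/C₀ ≈ ½·erfc((x−vt)/(2√(Dt))).
vt = 1.56 × 1250 = 1950 m and 2√(Dt) = 2√(0.0351 × 1250) = 13.25 m.
Argument (x−vt)/(2√(Dt)) = (1940 − 1950)/13.25 = -0.7547; ½·erfc(-0.7547) = 0.8571.
C = 422 × 0.8571 = 362 mg/L.

362 mg/L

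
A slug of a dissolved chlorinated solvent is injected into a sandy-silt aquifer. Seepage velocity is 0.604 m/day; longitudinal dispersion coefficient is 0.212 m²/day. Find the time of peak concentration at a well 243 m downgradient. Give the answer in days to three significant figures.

402 days

For the 1D instantaneous-source solution, setting ∂C/∂t = 0 at fixed x gives v²t² + 2Dt − x² = 0, so t = (√(D² + v²x²) − D)/v².
√(D² + v²x²) = √(0.212² + 0.604² × 243²) = 146.8; v² = 0.364816.
t = (146.8 − 0.212)/0.364816 = 402 days (vs. the pure-advection estimate x/v = 402 d).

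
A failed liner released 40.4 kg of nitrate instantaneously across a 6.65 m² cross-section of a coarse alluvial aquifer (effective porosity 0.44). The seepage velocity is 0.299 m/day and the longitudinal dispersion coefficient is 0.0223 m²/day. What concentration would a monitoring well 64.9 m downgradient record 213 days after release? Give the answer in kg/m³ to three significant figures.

For an instantaneous plane source, C(x,t) = M/(n_e·A·√(4πDt)) · exp(−(x−vt)²/(4Dt)), with n_e·A the pore (flow) area.
Plume center vt = 0.299 × 213 = 63.687 m, so the well at 64.9 m is 1.213 m downgradient of the peak.
√(4πDt) = 7.726 m, giving peak height M/(n_e·A·√(4πDt)) = 40.4/(0.44 × 6.65 × 7.726) = 1.787 kg/m³.
(x−vt)²/(4Dt) = (1.213)²/(4 × 0.0223 × 213) = 0.07744; exp(−0.07744) = 0.9255.
C = 1.787 × 0.9255 = 1.65 kg/m³.

1.65 kg/m³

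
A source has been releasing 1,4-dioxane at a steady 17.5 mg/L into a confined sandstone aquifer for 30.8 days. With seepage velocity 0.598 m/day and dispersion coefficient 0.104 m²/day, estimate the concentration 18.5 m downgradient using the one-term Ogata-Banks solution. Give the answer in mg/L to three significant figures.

8.52 mg/L

For a continuous step input, C/C₀ ≈ ½·erfc((x−vt)/(2√(Dt))).
vt = 0.598 × 30.8 = 18.4184 m and 2√(Dt) = 2√(0.104 × 30.8) = 3.579 m.
Argument (x−vt)/(2√(Dt)) = (18.5 − 18.4184)/3.579 = 0.02280; ½·erfc(0.02280) = 0.4871.
C = 17.5 × 0.4871 = 8.52 mg/L.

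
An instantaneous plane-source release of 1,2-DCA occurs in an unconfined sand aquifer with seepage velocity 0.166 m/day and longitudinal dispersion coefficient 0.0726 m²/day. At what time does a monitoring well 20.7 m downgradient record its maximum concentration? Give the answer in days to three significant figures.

For the 1D instantaneous-source solution, setting ∂C/∂t = 0 at fixed x gives v²t² + 2Dt − x² = 0, so t = (√(D² + v²x²) − D)/v².
√(D² + v²x²) = √(0.0726² + 0.166² × 20.7²) = 3.437; v² = 0.027556.
t = (3.437 − 0.0726)/0.027556 = 122 days (vs. the pure-advection estimate x/v = 125 d).

122 days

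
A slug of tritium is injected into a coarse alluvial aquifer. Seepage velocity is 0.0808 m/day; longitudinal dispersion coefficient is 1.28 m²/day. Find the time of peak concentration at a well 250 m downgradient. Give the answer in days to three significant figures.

For the 1D instantaneous-source solution, setting ∂C/∂t = 0 at fixed x gives v²t² + 2Dt − x² = 0, so t = (√(D² + v²x²) − D)/v².
√(D² + v²x²) = √(1.28² + 0.0808² × 250²) = 20.24; v² = 0.00652864.
t = (20.24 − 1.28)/0.00652864 = 2900 days (vs. the pure-advection estimate x/v = 3090 d).

2900 days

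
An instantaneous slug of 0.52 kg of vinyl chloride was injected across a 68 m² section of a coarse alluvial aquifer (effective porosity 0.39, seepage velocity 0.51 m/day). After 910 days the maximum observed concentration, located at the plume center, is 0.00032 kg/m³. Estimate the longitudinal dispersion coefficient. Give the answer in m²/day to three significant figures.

0.328 m²/day

At the plume center C_max = M/(n_e·A·√(4πDt)), so D = M²/(4πt·(n_e·A·C_max)²).
n_e·A·C_max = 0.39 × 68 × 0.00032 = 0.008486 kg/m.
D = 0.52²/(4π × 910 × 0.008486²) = 0.328 m²/day.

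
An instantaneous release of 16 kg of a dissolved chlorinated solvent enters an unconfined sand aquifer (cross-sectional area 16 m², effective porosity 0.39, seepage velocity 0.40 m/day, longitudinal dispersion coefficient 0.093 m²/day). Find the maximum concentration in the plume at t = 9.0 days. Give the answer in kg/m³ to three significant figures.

0.791 kg/m³

The peak of an instantaneous 1D plume sits at x = vt; there the Gaussian factor is 1 and C_max = M/(n_e·A·√(4πDt)), where n_e·A is the pore area the mass is dissolved in.
√(4πDt) = √(4π × 0.093 × 9.0) = 3.243 m, so C_max = 16/(0.39 × 16 × 3.243) = 0.791 kg/m³.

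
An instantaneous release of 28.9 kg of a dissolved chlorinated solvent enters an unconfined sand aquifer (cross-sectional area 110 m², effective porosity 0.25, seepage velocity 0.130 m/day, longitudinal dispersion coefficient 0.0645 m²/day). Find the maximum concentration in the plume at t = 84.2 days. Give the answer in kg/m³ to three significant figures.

0.127 kg/m³

The peak of an instantaneous 1D plume sits at x = vt; there the Gaussian factor is 1 and C_max = M/(n_e·A·√(4πDt)), where n_e·A is the pore area the mass is dissolved in.
√(4πDt) = √(4π × 0.0645 × 84.2) = 8.261 m, so C_max = 28.9/(0.25 × 110 × 8.261) = 0.127 kg/m³.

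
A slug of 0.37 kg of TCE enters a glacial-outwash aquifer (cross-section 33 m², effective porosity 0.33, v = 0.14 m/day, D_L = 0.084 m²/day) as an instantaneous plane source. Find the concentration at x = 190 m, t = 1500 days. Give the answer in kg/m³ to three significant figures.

0.000386 kg/m³

For an instantaneous plane source, C(x,t) = M/(n_e·A·√(4πDt)) · exp(−(x−vt)²/(4Dt)), with n_e·A the pore (flow) area.
Plume center vt = 0.14 × 1500 = 210 m, so the well at 190 m is 20 m upgradient of the peak.
√(4πDt) = 39.79 m, giving peak height M/(n_e·A·√(4πDt)) = 0.37/(0.33 × 33 × 39.79) = 0.0008539 kg/m³.
(x−vt)²/(4Dt) = (-20)²/(4 × 0.084 × 1500) = 0.7937; exp(−0.7937) = 0.4522.
C = 0.0008539 × 0.4522 = 0.000386 kg/m³.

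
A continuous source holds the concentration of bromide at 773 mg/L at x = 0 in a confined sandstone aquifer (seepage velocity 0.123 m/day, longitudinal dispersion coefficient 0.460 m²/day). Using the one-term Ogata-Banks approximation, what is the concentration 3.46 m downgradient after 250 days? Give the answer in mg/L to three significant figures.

For a continuous step input, C/C₀ ≈ ½·erfc((x−vt)/(2√(Dt))).
vt = 0.123 × 250 = 30.75 m and 2√(Dt) = 2√(0.460 × 250) = 21.45 m.
Argument (x−vt)/(2√(Dt)) = (3.46 − 30.75)/21.45 = -1.272; ½·erfc(-1.272) = 0.9640.
C = 773 × 0.9640 = 745 mg/L.

745 mg/L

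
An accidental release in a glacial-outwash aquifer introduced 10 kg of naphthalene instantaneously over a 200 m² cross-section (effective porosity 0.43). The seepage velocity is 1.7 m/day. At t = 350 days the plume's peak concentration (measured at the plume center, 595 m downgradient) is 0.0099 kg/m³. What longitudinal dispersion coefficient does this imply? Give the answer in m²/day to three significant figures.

0.0314 m²/day

At the plume center C_max = M/(n_e·A·√(4πDt)), so D = M²/(4πt·(n_e·A·C_max)²).
n_e·A·C_max = 0.43 × 200 × 0.0099 = 0.8514 kg/m.
D = 10²/(4π × 350 × 0.8514²) = 0.0314 m²/day.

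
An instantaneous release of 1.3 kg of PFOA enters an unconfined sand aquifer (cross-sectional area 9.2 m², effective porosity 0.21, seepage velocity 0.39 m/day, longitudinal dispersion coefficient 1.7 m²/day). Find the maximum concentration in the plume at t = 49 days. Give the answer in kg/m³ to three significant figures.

0.0208 kg/m³

The peak of an instantaneous 1D plume sits at x = vt; there the Gaussian factor is 1 and C_max = M/(n_e·A·√(4πDt)), where n_e·A is the pore area the mass is dissolved in.
√(4πDt) = √(4π × 1.7 × 49) = 32.35 m, so C_max = 1.3/(0.21 × 9.2 × 32.35) = 0.0208 kg/m³.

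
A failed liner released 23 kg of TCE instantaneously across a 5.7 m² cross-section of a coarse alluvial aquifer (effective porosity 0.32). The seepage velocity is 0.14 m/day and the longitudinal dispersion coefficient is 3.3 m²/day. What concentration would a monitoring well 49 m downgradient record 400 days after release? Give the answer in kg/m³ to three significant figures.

For an instantaneous plane source, C(x,t) = M/(n_e·A·√(4πDt)) · exp(−(x−vt)²/(4Dt)), with n_e·A the pore (flow) area.
Plume center vt = 0.14 × 400 = 56 m, so the well at 49 m is 7 m upgradient of the peak.
√(4πDt) = 128.8 m, giving peak height M/(n_e·A·√(4πDt)) = 23/(0.32 × 5.7 × 128.8) = 0.09790 kg/m³.
(x−vt)²/(4Dt) = (-7)²/(4 × 3.3 × 400) = 0.009280; exp(−0.009280) = 0.9908.
C = 0.09790 × 0.9908 = 0.0970 kg/m³.

0.0970 kg/m³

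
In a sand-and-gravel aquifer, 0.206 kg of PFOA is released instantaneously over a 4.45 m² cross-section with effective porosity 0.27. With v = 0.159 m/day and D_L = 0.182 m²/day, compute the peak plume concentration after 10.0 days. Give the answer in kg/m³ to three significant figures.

The peak of an instantaneous 1D plume sits at x = vt; there the Gaussian factor is 1 and C_max = M/(n_e·A·√(4πDt)), where n_e·A is the pore area the mass is dissolved in.
√(4πDt) = √(4π × 0.182 × 10.0) = 4.782 m, so C_max = 0.206/(0.27 × 4.45 × 4.782) = 0.0359 kg/m³.

0.0359 kg/m³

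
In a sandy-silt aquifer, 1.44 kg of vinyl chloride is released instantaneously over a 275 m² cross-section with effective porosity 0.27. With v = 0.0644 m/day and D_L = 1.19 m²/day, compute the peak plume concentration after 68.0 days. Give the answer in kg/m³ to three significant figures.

0.000608 kg/m³

The peak of an instantaneous 1D plume sits at x = vt; there the Gaussian factor is 1 and C_max = M/(n_e·A·√(4πDt)), where n_e·A is the pore area the mass is dissolved in.
√(4πDt) = √(4π × 1.19 × 68.0) = 31.89 m, so C_max = 1.44/(0.27 × 275 × 31.89) = 0.000608 kg/m³.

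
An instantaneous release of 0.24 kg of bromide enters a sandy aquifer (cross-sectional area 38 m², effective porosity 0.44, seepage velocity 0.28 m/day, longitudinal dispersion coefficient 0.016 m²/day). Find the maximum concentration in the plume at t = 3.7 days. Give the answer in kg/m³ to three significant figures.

0.0166 kg/m³

The peak of an instantaneous 1D plume sits at x = vt; there the Gaussian factor is 1 and C_max = M/(n_e·A·√(4πDt)), where n_e·A is the pore area the mass is dissolved in.
√(4πDt) = √(4π × 0.016 × 3.7) = 0.8625 m, so C_max = 0.24/(0.44 × 38 × 0.8625) = 0.0166 kg/m³.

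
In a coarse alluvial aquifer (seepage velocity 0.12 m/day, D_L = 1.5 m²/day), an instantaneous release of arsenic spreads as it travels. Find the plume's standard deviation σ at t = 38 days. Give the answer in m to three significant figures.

10.7 m

Dispersive spreading gives a Gaussian with σ² = 2Dt; advection only shifts the center.
σ = √(2 × 1.5 × 38) = 10.7 m.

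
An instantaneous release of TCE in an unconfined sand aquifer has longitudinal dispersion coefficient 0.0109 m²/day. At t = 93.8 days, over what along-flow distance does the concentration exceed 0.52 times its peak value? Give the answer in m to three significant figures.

3.27 m

The plume is Gaussian with σ = √(2Dt) = √(2 × 0.0109 × 93.8) = 1.430 m.
C/C_peak = exp(−Δx²/(2σ²)) = 0.52 ⇒ Δx = σ·√(−2 ln 0.52) = 1.430 × 1.144 = 1.636 m.
Width = 2Δx = 3.27 m.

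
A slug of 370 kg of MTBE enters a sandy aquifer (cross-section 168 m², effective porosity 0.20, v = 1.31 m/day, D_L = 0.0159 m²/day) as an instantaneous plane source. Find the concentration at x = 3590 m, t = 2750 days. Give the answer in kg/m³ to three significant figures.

0.192 kg/m³

For an instantaneous plane source, C(x,t) = M/(n_e·A·√(4πDt)) · exp(−(x−vt)²/(4Dt)), with n_e·A the pore (flow) area.
Plume center vt = 1.31 × 2750 = 3602.5 m, so the well at 3590 m is 12.5 m upgradient of the peak.
√(4πDt) = 23.44 m, giving peak height M/(n_e·A·√(4πDt)) = 370/(0.20 × 168 × 23.44) = 0.4698 kg/m³.
(x−vt)²/(4Dt) = (-12.5)²/(4 × 0.0159 × 2750) = 0.8934; exp(−0.8934) = 0.4093.
C = 0.4698 × 0.4093 = 0.192 kg/m³.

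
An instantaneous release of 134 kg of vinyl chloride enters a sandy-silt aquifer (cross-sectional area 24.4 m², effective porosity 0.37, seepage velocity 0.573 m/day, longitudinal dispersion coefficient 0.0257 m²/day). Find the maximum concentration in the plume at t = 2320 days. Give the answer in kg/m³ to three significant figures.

0.542 kg/m³

The peak of an instantaneous 1D plume sits at x = vt; there the Gaussian factor is 1 and C_max = M/(n_e·A·√(4πDt)), where n_e·A is the pore area the mass is dissolved in.
√(4πDt) = √(4π × 0.0257 × 2320) = 27.37 m, so C_max = 134/(0.37 × 24.4 × 27.37) = 0.542 kg/m³.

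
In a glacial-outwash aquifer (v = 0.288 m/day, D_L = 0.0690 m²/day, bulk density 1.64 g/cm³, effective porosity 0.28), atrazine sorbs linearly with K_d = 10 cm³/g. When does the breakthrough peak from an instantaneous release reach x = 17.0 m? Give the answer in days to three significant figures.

Retardation factor R = 1 + ρ_b·K_d/n = 1 + 1.64 × 10/0.28 = 59.57.
Sorption retards both mechanisms: v_R = v/R = 0.004835 m/day, D_R = D/R = 0.001158 m²/day.
Peak time from v_R²t² + 2D_R t − x² = 0: t = (√(D_R² + v_R²x²) − D_R)/v_R².
√(D_R² + v_R²x²) = √(0.001158² + 0.004835² × 17.0²) = 0.08220; v_R² = 2.338e-05.
t = (0.08220 − 0.001158)/2.338e-05 = 3470 days.

3470 days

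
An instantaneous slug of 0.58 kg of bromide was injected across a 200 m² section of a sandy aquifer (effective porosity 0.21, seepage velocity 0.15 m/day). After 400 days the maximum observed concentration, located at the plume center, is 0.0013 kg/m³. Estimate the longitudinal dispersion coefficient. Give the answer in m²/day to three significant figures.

0.0224 m²/day

At the plume center C_max = M/(n_e·A·√(4πDt)), so D = M²/(4πt·(n_e·A·C_max)²).
n_e·A·C_max = 0.21 × 200 × 0.0013 = 0.05460 kg/m.
D = 0.58²/(4π × 400 × 0.05460²) = 0.0224 m²/day.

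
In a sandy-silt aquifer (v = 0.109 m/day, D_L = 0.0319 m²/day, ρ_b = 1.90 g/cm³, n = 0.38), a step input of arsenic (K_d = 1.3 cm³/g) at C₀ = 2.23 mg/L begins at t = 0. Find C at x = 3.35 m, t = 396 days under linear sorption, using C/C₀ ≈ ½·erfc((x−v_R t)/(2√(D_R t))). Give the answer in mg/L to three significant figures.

Retardation factor R = 1 + ρ_b·K_d/n = 1 + 1.90 × 1.3/0.38 = 7.500.
Sorption retards both mechanisms: v_R = v/R = 0.01453 m/day, D_R = D/R = 0.004253 m²/day.
v_R·t = 0.01453 × 396 = 5.75388 m; 2√(D_R t) = 2.596 m; argument = (3.35 − 5.75388)/2.596 = -0.9260.
C = C₀ × ½·erfc(-0.9260) = 2.23 × 0.9048 = 2.02 mg/L.

2.02 mg/L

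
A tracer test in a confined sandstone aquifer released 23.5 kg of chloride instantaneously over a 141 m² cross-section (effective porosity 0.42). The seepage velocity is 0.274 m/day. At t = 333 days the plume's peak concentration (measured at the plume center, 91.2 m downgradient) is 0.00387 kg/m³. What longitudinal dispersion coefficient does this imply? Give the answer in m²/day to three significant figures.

At the plume center C_max = M/(n_e·A·√(4πDt)), so D = M²/(4πt·(n_e·A·C_max)²).
n_e·A·C_max = 0.42 × 141 × 0.00387 = 0.2292 kg/m.
D = 23.5²/(4π × 333 × 0.2292²) = 2.51 m²/day.

2.51 m²/day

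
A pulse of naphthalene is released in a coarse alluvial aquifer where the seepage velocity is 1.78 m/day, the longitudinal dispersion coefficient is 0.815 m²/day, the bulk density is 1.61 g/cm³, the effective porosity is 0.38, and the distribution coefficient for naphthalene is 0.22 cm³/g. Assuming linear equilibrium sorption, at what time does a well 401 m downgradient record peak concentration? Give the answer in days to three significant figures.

Retardation factor R = 1 + ρ_b·K_d/n = 1 + 1.61 × 0.22/0.38 = 1.932.
Sorption retards both mechanisms: v_R = v/R = 0.9213 m/day, D_R = D/R = 0.4218 m²/day.
Peak time from v_R²t² + 2D_R t − x² = 0: t = (√(D_R² + v_R²x²) − D_R)/v_R².
√(D_R² + v_R²x²) = √(0.4218² + 0.9213² × 401²) = 369.4; v_R² = 0.8488.
t = (369.4 − 0.4218)/0.8488 = 435 days.

435 days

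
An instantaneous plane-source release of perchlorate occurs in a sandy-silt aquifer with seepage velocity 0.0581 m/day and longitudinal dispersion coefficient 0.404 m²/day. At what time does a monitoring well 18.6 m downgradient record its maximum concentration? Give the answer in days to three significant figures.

For the 1D instantaneous-source solution, setting ∂C/∂t = 0 at fixed x gives v²t² + 2Dt − x² = 0, so t = (√(D² + v²x²) − D)/v².
√(D² + v²x²) = √(0.404² + 0.0581² × 18.6²) = 1.154; v² = 0.00337561.
t = (1.154 − 0.404)/0.00337561 = 222 days (vs. the pure-advection estimate x/v = 320 d).

222 days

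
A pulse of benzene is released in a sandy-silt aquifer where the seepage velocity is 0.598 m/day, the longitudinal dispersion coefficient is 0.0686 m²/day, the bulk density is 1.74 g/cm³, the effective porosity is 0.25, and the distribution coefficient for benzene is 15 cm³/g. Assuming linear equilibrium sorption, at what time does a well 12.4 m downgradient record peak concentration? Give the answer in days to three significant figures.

2170 days

Retardation factor R = 1 + ρ_b·K_d/n = 1 + 1.74 × 15/0.25 = 105.4.
Sorption retards both mechanisms: v_R = v/R = 0.005674 m/day, D_R = D/R = 0.0006509 m²/day.
Peak time from v_R²t² + 2D_R t − x² = 0: t = (√(D_R² + v_R²x²) − D_R)/v_R².
√(D_R² + v_R²x²) = √(0.0006509² + 0.005674² × 12.4²) = 0.07036; v_R² = 3.219e-05.
t = (0.07036 − 0.0006509)/3.219e-05 = 2170 days.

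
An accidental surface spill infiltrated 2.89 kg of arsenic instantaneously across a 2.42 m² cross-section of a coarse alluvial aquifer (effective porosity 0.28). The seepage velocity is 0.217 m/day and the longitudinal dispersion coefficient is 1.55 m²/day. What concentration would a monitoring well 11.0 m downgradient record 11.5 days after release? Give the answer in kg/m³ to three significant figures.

0.103 kg/m³

For an instantaneous plane source, C(x,t) = M/(n_e·A·√(4πDt)) · exp(−(x−vt)²/(4Dt)), with n_e·A the pore (flow) area.
Plume center vt = 0.217 × 11.5 = 2.4955 m, so the well at 11.0 m is 8.5045 m downgradient of the peak.
√(4πDt) = 14.97 m, giving peak height M/(n_e·A·√(4πDt)) = 2.89/(0.28 × 2.42 × 14.97) = 0.2849 kg/m³.
(x−vt)²/(4Dt) = (8.5045)²/(4 × 1.55 × 11.5) = 1.014; exp(−1.014) = 0.3628.
C = 0.2849 × 0.3628 = 0.103 kg/m³.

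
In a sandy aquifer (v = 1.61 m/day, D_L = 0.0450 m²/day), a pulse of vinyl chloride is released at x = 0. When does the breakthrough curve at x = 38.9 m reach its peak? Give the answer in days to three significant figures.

For the 1D instantaneous-source solution, setting ∂C/∂t = 0 at fixed x gives v²t² + 2Dt − x² = 0, so t = (√(D² + v²x²) − D)/v².
√(D² + v²x²) = √(0.0450² + 1.61² × 38.9²) = 62.63; v² = 2.5921.
t = (62.63 − 0.0450)/2.5921 = 24.1 days (vs. the pure-advection estimate x/v = 24.2 d).

24.1 days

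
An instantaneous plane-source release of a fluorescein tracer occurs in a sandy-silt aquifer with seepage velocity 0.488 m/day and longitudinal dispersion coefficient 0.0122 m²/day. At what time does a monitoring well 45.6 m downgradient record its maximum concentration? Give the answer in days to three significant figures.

93.4 days

For the 1D instantaneous-source solution, setting ∂C/∂t = 0 at fixed x gives v²t² + 2Dt − x² = 0, so t = (√(D² + v²x²) − D)/v².
√(D² + v²x²) = √(0.0122² + 0.488² × 45.6²) = 22.25; v² = 0.238144.
t = (22.25 − 0.0122)/0.238144 = 93.4 days (vs. the pure-advection estimate x/v = 93.4 d).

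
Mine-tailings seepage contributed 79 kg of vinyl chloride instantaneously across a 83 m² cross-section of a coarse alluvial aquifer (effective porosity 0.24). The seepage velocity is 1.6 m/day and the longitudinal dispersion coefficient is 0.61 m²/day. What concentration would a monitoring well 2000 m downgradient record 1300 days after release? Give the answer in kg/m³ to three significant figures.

For an instantaneous plane source, C(x,t) = M/(n_e·A·√(4πDt)) · exp(−(x−vt)²/(4Dt)), with n_e·A the pore (flow) area.
Plume center vt = 1.6 × 1300 = 2080 m, so the well at 2000 m is 80 m upgradient of the peak.
√(4πDt) = 99.83 m, giving peak height M/(n_e·A·√(4πDt)) = 79/(0.24 × 83 × 99.83) = 0.03973 kg/m³.
(x−vt)²/(4Dt) = (-80)²/(4 × 0.61 × 1300) = 2.018; exp(−2.018) = 0.1329.
C = 0.03973 × 0.1329 = 0.00528 kg/m³.

0.00528 kg/m³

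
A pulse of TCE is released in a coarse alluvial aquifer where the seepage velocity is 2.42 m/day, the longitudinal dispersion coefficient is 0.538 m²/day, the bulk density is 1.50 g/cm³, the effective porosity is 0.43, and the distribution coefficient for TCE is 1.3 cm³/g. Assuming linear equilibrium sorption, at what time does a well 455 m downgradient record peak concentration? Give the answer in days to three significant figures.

Retardation factor R = 1 + ρ_b·K_d/n = 1 + 1.50 × 1.3/0.43 = 5.535.
Sorption retards both mechanisms: v_R = v/R = 0.4372 m/day, D_R = D/R = 0.09720 m²/day.
Peak time from v_R²t² + 2D_R t − x² = 0: t = (√(D_R² + v_R²x²) − D_R)/v_R².
√(D_R² + v_R²x²) = √(0.09720² + 0.4372² × 455²) = 198.9; v_R² = 0.1911.
t = (198.9 − 0.09720)/0.1911 = 1040 days.

1040 days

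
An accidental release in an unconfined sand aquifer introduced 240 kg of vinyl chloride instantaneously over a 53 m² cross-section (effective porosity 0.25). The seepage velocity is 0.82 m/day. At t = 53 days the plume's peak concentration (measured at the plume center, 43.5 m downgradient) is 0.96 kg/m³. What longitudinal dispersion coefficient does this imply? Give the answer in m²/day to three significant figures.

0.535 m²/day

At the plume center C_max = M/(n_e·A·√(4πDt)), so D = M²/(4πt·(n_e·A·C_max)²).
n_e·A·C_max = 0.25 × 53 × 0.96 = 12.72 kg/m.
D = 240²/(4π × 53 × 12.72²) = 0.535 m²/day.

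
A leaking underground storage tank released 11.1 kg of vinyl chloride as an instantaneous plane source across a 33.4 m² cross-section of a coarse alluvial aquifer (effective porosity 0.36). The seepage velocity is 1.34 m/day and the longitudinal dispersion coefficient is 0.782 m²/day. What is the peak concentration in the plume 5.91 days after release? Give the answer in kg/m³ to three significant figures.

The peak of an instantaneous 1D plume sits at x = vt; there the Gaussian factor is 1 and C_max = M/(n_e·A·√(4πDt)), where n_e·A is the pore area the mass is dissolved in.
√(4πDt) = √(4π × 0.782 × 5.91) = 7.621 m, so C_max = 11.1/(0.36 × 33.4 × 7.621) = 0.121 kg/m³.

0.121 kg/m³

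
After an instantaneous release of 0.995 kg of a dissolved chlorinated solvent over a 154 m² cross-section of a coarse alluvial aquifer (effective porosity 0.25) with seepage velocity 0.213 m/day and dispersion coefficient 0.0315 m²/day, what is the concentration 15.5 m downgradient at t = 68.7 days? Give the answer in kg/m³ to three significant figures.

For an instantaneous plane source, C(x,t) = M/(n_e·A·√(4πDt)) · exp(−(x−vt)²/(4Dt)), with n_e·A the pore (flow) area.
Plume center vt = 0.213 × 68.7 = 14.6331 m, so the well at 15.5 m is 0.8669 m downgradient of the peak.
√(4πDt) = 5.215 m, giving peak height M/(n_e·A·√(4πDt)) = 0.995/(0.25 × 154 × 5.215) = 0.004956 kg/m³.
(x−vt)²/(4Dt) = (0.8669)²/(4 × 0.0315 × 68.7) = 0.08682; exp(−0.08682) = 0.9168.
C = 0.004956 × 0.9168 = 0.00454 kg/m³.

0.00454 kg/m³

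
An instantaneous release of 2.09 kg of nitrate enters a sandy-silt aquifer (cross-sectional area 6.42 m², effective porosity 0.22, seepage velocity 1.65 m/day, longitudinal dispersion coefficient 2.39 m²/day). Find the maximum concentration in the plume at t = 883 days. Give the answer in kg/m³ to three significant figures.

0.00909 kg/m³

The peak of an instantaneous 1D plume sits at x = vt; there the Gaussian factor is 1 and C_max = M/(n_e·A·√(4πDt)), where n_e·A is the pore area the mass is dissolved in.
√(4πDt) = √(4π × 2.39 × 883) = 162.8 m, so C_max = 2.09/(0.22 × 6.42 × 162.8) = 0.00909 kg/m³.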